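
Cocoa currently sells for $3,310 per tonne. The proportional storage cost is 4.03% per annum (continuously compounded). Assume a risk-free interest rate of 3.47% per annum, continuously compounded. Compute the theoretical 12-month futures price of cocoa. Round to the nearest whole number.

$3,568 per tonne

Net carry = r + u − y = 0.0347 + 0.0403 − 0.0000 = 0.0750
F = S·e^((r+u−y)T) = 3310 · e^(0.0750 × 12/12) = 3310 · e^0.075000
= 3310 × 1.077884 = $3,568 per tonne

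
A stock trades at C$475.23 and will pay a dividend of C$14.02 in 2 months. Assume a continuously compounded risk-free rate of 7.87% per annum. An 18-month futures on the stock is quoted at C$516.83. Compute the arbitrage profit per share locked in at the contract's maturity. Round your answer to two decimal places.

PV(dividends) I = 14.02·e^(−0.0787·2/12) = 13.8373
Fair futures F* = (S − I)·e^(rT) = (475.23 − 13.8373)·e^0.118050 = 461.3927 × 1.125300 = 519.2052
Market C$516.83 < fair 519.2052: forward underpriced → reverse cash-and-carry (short the stock, invest proceeds at r, pay the dividends, go long the forward).
Profit at T = |F_mkt − F*| = |516.83 − 519.2052| = C$2.38 per share

C$2.38 per share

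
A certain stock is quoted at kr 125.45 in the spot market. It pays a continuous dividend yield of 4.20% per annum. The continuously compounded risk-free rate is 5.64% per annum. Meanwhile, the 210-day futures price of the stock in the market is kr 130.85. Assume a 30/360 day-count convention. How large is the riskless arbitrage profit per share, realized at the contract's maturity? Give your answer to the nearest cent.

Fair futures: F* = S·e^(carry·T), with carry = (r − q) = 0.0564 − 0.0420 = 0.0144
F* = 125.45 · e^(0.0144 × 210/360) = 125.45 · e^0.008400 = 125.45 × 1.008435 = kr 126.5082
Market kr 130.85 > fair kr 126.5082: forward overpriced → cash-and-carry (buy spot, short the forward).
At maturity, profit = |F_mkt − F*| = |130.85 − 126.5082| = kr 4.34 per share

kr 4.34 per share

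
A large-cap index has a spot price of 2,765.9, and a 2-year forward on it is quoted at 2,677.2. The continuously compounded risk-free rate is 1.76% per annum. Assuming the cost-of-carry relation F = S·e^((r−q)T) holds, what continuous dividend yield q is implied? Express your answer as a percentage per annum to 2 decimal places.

From F = S·e^((r−q)T): (r − q) = ln(F/S)/T
ln(2677.2/2765.9) = ln(0.967931) = -0.032594
(r − q) = -0.032594 / (2) = -0.016297
q = r − ln(F/S)/T = 0.0176 + 0.016297 = 0.033897
q = 3.39%

3.39%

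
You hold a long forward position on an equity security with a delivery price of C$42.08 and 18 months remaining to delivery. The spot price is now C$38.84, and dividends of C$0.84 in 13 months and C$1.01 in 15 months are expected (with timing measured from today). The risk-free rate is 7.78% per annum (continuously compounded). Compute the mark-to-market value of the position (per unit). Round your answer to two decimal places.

PV(remaining dividends) I = 0.84·e^(−0.0778·13/12) + 1.01·e^(−0.0778·15/12) = 1.6885
Current forward F = (S − I)·e^(rT) = (38.84 − 1.6885)·e^(0.0778·18/12) = 37.1515 × 1.123782 = 41.7502
Value (long) = (F − K)·e^(−rT) = (41.7502 − 42.08) × 0.889852 = -0.2935
Value = -C$0.29

-C$0.29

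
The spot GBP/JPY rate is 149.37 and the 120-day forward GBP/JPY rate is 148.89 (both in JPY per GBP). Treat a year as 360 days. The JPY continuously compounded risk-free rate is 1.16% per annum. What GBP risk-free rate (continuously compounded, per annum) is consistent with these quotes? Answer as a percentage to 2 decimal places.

2.13%

F = S·e^((r_JPY − r_GBP)T) ⇒ r_GBP = r_JPY − ln(F/S)/T
ln(148.89/149.37) = -0.003219; /(120/360) = -0.009657
r_GBP = 0.0116 + 0.009657 = 0.021257
r_GBP = 2.13%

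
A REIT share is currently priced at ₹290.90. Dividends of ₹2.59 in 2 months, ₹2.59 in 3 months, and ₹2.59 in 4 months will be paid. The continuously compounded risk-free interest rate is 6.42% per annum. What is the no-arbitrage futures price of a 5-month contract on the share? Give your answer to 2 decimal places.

₹290.93

PV(dividends) I = 2.59·e^(−0.0642·2/12) + 2.59·e^(−0.0642·3/12) + 2.59·e^(−0.0642·4/12)
I = 2.5624 + 2.5488 + 2.5352 = 7.6464
F = (S − I)·e^(rT) = (290.90 − 7.6464) · e^(0.0642·5/12)
= 283.2536 · e^0.026750 = 283.2536 × 1.027111 = ₹290.93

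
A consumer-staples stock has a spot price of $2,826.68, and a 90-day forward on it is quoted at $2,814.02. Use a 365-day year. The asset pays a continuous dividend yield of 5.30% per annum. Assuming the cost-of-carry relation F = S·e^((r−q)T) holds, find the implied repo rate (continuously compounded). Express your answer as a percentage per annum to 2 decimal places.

3.48%

From F = S·e^((r−q)T): (r − q) = ln(F/S)/T
ln(2814.02/2826.68) = ln(0.995521) = -0.004489
(r − q) = -0.004489 / (90/365) = -0.018205
r = ln(F/S)/T + q = -0.018205 + 0.0530 = 0.034795
r = 3.48%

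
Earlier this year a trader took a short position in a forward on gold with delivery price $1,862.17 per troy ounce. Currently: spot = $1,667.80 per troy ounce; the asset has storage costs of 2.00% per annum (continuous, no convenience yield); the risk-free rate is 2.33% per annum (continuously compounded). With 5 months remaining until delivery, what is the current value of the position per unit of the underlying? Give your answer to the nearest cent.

$162.42 per troy ounce

Current fair forward for the remaining 5 months: F = S·e^((r + u)·T), (r + u) = 0.0233 + 0.0200 = 0.0433
F = 1667.80 · e^(0.0433 × 5/12) = 1667.80 × 1.01820540 = 1698.1630
Value of long forward = (F − K)·e^(−rT) = (1698.1630 − 1862.17) · e^(−0.0233·5/12)
= -164.0070 × 0.99033864 = -162.42
Short position value = −(long value) = $162.42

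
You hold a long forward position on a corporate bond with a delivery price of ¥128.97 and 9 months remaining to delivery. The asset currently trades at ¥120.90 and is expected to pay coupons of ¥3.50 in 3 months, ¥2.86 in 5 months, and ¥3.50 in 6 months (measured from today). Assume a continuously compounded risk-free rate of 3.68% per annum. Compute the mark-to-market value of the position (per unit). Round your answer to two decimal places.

PV(remaining coupons) I = 3.50·e^(−0.0368·3/12) + 2.86·e^(−0.0368·5/12) + 3.50·e^(−0.0368·6/12) = 9.7206
Current forward F = (S − I)·e^(rT) = (120.90 − 9.7206)·e^(0.0368·9/12) = 111.1794 × 1.027984 = 114.2906
Value (long) = (F − K)·e^(−rT) = (114.2906 − 128.97) × 0.972777 = -14.2798
Value = -¥14.28

-¥14.28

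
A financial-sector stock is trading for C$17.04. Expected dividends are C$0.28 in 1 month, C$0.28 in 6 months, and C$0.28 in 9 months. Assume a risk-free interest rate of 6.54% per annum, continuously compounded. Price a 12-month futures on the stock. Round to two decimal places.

C$17.32

PV(dividends) I = 0.28·e^(−0.0654·1/12) + 0.28·e^(−0.0654·6/12) + 0.28·e^(−0.0654·9/12)
I = 0.2785 + 0.2710 + 0.2666 = 0.8161
F = (S − I)·e^(rT) = (17.04 − 0.8161) · e^(0.0654·12/12)
= 16.2239 · e^0.065400 = 16.2239 × 1.067586 = C$17.32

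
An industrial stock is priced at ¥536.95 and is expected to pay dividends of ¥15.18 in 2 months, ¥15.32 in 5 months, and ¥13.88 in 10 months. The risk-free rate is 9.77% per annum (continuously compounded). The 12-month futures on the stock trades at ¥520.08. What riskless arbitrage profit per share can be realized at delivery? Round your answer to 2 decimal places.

PV(dividends) I = 15.18·e^(−0.0977·2/12) + 15.32·e^(−0.0977·5/12) + 13.88·e^(−0.0977·10/12) = 42.4384
Fair futures F* = (S − I)·e^(rT) = (536.95 − 42.4384)·e^0.097700 = 494.5116 × 1.102632 = 545.2643
Market ¥520.08 < fair 545.2643: forward underpriced → reverse cash-and-carry (short the stock, invest proceeds at r, pay the dividends, go long the forward).
Profit at T = |F_mkt − F*| = |520.08 − 545.2643| = ¥25.18 per share

¥25.18 per share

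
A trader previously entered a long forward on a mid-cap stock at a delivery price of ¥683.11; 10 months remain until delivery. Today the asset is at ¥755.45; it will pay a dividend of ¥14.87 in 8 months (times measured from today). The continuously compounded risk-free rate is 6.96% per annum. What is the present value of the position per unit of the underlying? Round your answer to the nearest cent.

PV(remaining dividends) I = 14.87·e^(−0.0696·8/12) = 14.1958
Current forward F = (S − I)·e^(rT) = (755.45 − 14.1958)·e^(0.0696·10/12) = 741.2542 × 1.059715 = 785.5182
Value (long) = (F − K)·e^(−rT) = (785.5182 − 683.11) × 0.943650 = 96.6375
Value = ¥96.64

¥96.64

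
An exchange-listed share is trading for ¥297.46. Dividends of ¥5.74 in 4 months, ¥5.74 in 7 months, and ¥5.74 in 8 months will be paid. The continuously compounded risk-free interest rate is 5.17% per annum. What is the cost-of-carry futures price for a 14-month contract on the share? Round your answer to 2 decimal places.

PV(dividends) I = 5.74·e^(−0.0517·4/12) + 5.74·e^(−0.0517·7/12) + 5.74·e^(−0.0517·8/12)
I = 5.6419 + 5.5695 + 5.5455 = 16.7569
F = (S − I)·e^(rT) = (297.46 − 16.7569) · e^(0.0517·14/12)
= 280.7031 · e^0.060317 = 280.7031 × 1.062173 = ¥298.16

¥298.16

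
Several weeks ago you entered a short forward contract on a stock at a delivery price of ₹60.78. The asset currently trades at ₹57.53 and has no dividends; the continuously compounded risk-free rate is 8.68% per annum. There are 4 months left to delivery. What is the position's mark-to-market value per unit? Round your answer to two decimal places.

₹1.52

Current fair forward for the remaining 4 months: F = S·e^(r·T), r = 0.0868
F = 57.53 · e^(0.0868 × 4/12) = 57.53 × 1.029356 = 59.2189
Value of long forward = (F − K)·e^(−rT) = (59.2189 − 60.78) · e^(−0.0868·4/12)
= -1.5611 × 0.971481 = -1.52
Short position value = −(long value) = ₹1.52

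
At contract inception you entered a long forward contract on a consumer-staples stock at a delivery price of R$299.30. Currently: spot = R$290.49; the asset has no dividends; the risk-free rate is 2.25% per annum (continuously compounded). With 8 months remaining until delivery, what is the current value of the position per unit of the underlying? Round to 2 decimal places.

-R$4.35

Current fair forward for the remaining 8 months: F = S·e^(r·T), r = 0.0225
F = 290.49 · e^(0.0225 × 8/12) = 290.49 × 1.015113 = 294.8802
Value of long forward = (F − K)·e^(−rT) = (294.8802 − 299.30) · e^(−0.0225·8/12)
= -4.4198 × 0.985112 = -4.35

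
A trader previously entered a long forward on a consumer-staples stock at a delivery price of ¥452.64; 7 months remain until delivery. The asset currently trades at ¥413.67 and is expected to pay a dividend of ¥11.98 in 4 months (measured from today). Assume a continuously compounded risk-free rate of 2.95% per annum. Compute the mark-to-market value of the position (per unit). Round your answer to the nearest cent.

PV(remaining dividends) I = 11.98·e^(−0.0295·4/12) = 11.8628
Current forward F = (S − I)·e^(rT) = (413.67 − 11.8628)·e^(0.0295·7/12) = 401.8072 × 1.017357 = 408.7814
Value (long) = (F − K)·e^(−rT) = (408.7814 − 452.64) × 0.982939 = -43.1103
Value = -¥43.11

-¥43.11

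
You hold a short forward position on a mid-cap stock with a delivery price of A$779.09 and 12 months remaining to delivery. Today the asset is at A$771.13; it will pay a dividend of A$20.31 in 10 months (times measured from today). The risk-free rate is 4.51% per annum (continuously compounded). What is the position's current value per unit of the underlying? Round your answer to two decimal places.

-A$6.84

PV(remaining dividends) I = 20.31·e^(−0.0451·10/12) = 19.5608
Current forward F = (S − I)·e^(rT) = (771.13 − 19.5608)·e^(0.0451·12/12) = 751.5692 × 1.046132 = 786.2406
Value (long) = (F − K)·e^(−rT) = (786.2406 − 779.09) × 0.955902 = 6.8353
Short position value = −(long value) = -A$6.84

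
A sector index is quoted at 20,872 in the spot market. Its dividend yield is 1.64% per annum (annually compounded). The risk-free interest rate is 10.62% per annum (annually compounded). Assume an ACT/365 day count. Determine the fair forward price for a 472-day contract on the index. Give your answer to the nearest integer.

23,287

F = S · (1+r)^T / (1+q)^T
= 20872 × 1.139419 / 1.021258 = 20872 × 1.115701
F = 23,287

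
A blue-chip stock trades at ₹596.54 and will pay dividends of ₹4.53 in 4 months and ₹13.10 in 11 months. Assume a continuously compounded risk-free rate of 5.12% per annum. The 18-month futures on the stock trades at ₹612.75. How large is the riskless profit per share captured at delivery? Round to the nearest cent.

PV(dividends) I = 4.53·e^(−0.0512·4/12) + 13.10·e^(−0.0512·11/12) = 16.9527
Fair futures F* = (S − I)·e^(rT) = (596.54 − 16.9527)·e^0.076800 = 579.5873 × 1.079826 = 625.8534
Market ₹612.75 < fair 625.8534: forward underpriced → reverse cash-and-carry (short the stock, invest proceeds at r, pay the dividends, go long the forward).
Profit at T = |F_mkt − F*| = |612.75 − 625.8534| = ₹13.10 per share

₹13.10 per share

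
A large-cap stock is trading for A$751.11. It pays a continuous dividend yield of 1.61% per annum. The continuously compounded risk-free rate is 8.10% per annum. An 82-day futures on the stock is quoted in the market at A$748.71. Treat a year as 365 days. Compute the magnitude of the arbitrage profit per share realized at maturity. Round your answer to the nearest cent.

A$13.43 per share

Fair futures: F* = S·e^(carry·T), with carry = (r − q) = 0.0810 − 0.0161 = 0.0649
F* = 751.11 · e^(0.0649 × 82/365) = 751.11 · e^0.014580 = 751.11 × 1.014687 = A$762.1416
Market A$748.71 < fair A$762.1416: forward underpriced → reverse cash-and-carry (short spot, go long the forward).
At maturity, profit = |F_mkt − F*| = |748.71 − 762.1416| = A$13.43 per share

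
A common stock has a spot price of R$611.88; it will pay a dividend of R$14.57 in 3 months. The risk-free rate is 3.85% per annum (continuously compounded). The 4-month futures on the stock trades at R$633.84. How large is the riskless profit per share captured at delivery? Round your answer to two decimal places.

R$28.67 per share

PV(dividends) I = 14.57·e^(−0.0385·3/12) = 14.4304
Fair futures F* = (S − I)·e^(rT) = (611.88 − 14.4304)·e^0.012833 = 597.4496 × 1.012916 = 605.1663
Market R$633.84 > fair 605.1663: forward overpriced → cash-and-carry (borrow at r, buy the stock and collect the dividends, short the forward).
Profit at T = |F_mkt − F*| = |633.84 − 605.1663| = R$28.67 per share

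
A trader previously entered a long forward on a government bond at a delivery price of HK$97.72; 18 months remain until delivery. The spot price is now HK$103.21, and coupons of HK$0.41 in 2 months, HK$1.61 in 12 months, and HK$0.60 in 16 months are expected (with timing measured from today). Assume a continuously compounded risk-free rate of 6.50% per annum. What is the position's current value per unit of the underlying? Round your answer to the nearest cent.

HK$12.10

PV(remaining coupons) I = 0.41·e^(−0.0650·2/12) + 1.61·e^(−0.0650·12/12) + 0.60·e^(−0.0650·16/12) = 2.4645
Current forward F = (S − I)·e^(rT) = (103.21 − 2.4645)·e^(0.0650·18/12) = 100.7455 × 1.102411 = 111.0629
Value (long) = (F − K)·e^(−rT) = (111.0629 − 97.72) × 0.907102 = 12.1034
Value = HK$12.10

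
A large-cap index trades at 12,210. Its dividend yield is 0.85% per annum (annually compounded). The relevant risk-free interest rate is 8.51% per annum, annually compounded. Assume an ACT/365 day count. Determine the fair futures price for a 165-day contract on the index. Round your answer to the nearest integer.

F = S · (1+r)^T / (1+q)^T
= 12210 × 1.037610 / 1.003834 = 12210 × 1.033647
F = 12,621

12,621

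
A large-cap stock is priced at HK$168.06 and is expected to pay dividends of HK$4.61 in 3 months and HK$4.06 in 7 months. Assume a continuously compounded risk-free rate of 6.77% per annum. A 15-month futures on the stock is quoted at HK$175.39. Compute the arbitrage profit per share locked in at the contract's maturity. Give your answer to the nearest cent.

PV(dividends) I = 4.61·e^(−0.0677·3/12) + 4.06·e^(−0.0677·7/12) = 8.4354
Fair futures F* = (S − I)·e^(rT) = (168.06 − 8.4354)·e^0.084625 = 159.6246 × 1.088309 = 173.7209
Market HK$175.39 > fair 173.7209: forward overpriced → cash-and-carry (borrow at r, buy the stock and collect the dividends, short the forward).
Profit at T = |F_mkt − F*| = |175.39 − 173.7209| = HK$1.67 per share

HK$1.67 per share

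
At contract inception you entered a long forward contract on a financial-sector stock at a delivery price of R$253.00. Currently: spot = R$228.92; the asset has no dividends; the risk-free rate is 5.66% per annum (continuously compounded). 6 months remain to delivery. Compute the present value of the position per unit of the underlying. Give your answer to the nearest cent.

Current fair forward for the remaining 6 months: F = S·e^(r·T), r = 0.0566
F = 228.92 · e^(0.0566 × 6/12) = 228.92 × 1.028704 = 235.4909
Value of long forward = (F − K)·e^(−rT) = (235.4909 − 253.00) · e^(−0.0566·6/12)
= -17.5091 × 0.972097 = -17.02

-R$17.02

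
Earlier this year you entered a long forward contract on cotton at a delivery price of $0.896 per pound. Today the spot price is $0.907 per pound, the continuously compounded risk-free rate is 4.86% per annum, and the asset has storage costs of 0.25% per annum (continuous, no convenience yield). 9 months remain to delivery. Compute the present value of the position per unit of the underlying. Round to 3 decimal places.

Current fair forward for the remaining 9 months: F = S·e^((r + u)·T), (r + u) = 0.0486 + 0.0025 = 0.0511
F = 0.907 · e^(0.0511 × 9/12) = 0.907 × 1.039069 = 0.9424
Value of long forward = (F − K)·e^(−rT) = (0.9424 − 0.896) · e^(−0.0486·9/12)
= 0.0464 × 0.964206 = 0.045

$0.045 per pound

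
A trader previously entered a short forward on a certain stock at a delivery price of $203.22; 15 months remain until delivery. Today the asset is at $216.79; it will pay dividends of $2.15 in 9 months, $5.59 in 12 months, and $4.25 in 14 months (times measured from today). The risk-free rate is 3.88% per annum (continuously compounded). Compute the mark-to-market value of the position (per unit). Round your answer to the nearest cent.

PV(remaining dividends) I = 2.15·e^(−0.0388·9/12) + 5.59·e^(−0.0388·12/12) + 4.25·e^(−0.0388·14/12) = 11.5275
Current forward F = (S − I)·e^(rT) = (216.79 − 11.5275)·e^(0.0388·15/12) = 205.2625 × 1.049695 = 215.4630
Value (long) = (F − K)·e^(−rT) = (215.4630 − 203.22) × 0.952657 = 11.6634
Short position value = −(long value) = -$11.66

-$11.66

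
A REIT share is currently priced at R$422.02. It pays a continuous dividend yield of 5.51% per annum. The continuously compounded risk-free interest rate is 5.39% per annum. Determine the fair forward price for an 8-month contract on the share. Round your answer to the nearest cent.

F = S·e^((r − q)T) = 422.02 · e^((0.0539 − 0.0551) × 8/12)
= 422.02 · e^-0.000800 = 422.02 × 0.999200
F = R$421.68

R$421.68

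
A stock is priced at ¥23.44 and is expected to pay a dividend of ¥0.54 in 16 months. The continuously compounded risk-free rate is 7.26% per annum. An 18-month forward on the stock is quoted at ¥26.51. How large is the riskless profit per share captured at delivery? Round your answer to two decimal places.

¥0.92 per share

PV(dividends) I = 0.54·e^(−0.0726·16/12) = 0.4902
Fair forward F* = (S − I)·e^(rT) = (23.44 − 0.4902)·e^0.108900 = 22.9498 × 1.115051 = 25.5902
Market ¥26.51 > fair 25.5902: forward overpriced → cash-and-carry (borrow at r, buy the stock and collect the dividends, short the forward).
Profit at T = |F_mkt − F*| = |26.51 − 25.5902| = ¥0.92 per share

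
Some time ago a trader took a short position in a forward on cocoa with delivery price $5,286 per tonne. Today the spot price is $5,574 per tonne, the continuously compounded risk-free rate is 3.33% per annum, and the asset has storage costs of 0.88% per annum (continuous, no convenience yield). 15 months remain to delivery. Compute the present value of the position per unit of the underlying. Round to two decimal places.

-$565.17 per tonne

Current fair forward for the remaining 15 months: F = S·e^((r + u)·T), (r + u) = 0.0333 + 0.0088 = 0.0421
F = 5574 · e^(0.0421 × 15/12) = 5574 × 1.05403431 = 5875.1872
Value of long forward = (F − K)·e^(−rT) = (5875.1872 − 5286) · e^(−0.0333·15/12)
= 589.1872 × 0.95922942 = 565.17
Short position value = −(long value) = -$565.17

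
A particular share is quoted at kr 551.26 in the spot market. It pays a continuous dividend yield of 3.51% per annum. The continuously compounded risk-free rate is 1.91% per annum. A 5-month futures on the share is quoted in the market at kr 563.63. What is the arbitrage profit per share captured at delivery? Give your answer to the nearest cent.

kr 16.03 per share

Fair futures: F* = S·e^(carry·T), with carry = (r − q) = 0.0191 − 0.0351 = -0.0160
F* = 551.26 · e^(-0.0160 × 5/12) = 551.26 · e^-0.006667 = 551.26 × 0.993355 = kr 547.5969
Market kr 563.63 > fair kr 547.5969: forward overpriced → cash-and-carry (buy spot, short the forward).
At maturity, profit = |F_mkt − F*| = |563.63 − 547.5969| = kr 16.03 per share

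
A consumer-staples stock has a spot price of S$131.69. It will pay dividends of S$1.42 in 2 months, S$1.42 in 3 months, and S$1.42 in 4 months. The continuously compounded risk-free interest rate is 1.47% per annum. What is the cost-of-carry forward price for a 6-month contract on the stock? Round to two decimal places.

PV(dividends) I = 1.42·e^(−0.0147·2/12) + 1.42·e^(−0.0147·3/12) + 1.42·e^(−0.0147·4/12)
I = 1.4165 + 1.4148 + 1.4131 = 4.2444
F = (S − I)·e^(rT) = (131.69 − 4.2444) · e^(0.0147·6/12)
= 127.4456 · e^0.007350 = 127.4456 × 1.007377 = S$128.39

S$128.39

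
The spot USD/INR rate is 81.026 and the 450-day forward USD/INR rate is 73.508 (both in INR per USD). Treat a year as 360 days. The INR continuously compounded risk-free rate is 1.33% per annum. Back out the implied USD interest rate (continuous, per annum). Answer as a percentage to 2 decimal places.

F = S·e^((r_INR − r_USD)T) ⇒ r_USD = r_INR − ln(F/S)/T
ln(73.508/81.026) = -0.097376; /(450/360) = -0.077901
r_USD = 0.0133 + 0.077901 = 0.091201
r_USD = 9.12%

9.12%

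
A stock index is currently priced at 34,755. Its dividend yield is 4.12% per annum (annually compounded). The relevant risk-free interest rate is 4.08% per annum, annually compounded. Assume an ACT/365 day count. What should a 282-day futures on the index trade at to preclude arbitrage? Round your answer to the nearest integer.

34,745

F = S · (1+r)^T / (1+q)^T
= 34755 × 1.031378 / 1.031685 = 34755 × 0.999702
F = 34,745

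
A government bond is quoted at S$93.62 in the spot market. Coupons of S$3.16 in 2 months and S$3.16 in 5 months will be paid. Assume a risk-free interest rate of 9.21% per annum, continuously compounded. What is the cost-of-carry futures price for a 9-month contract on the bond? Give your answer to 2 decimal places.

S$93.72

PV(coupons) I = 3.16·e^(−0.0921·2/12) + 3.16·e^(−0.0921·5/12)
I = 3.1119 + 3.0410 = 6.1529
F = (S − I)·e^(rT) = (93.62 − 6.1529) · e^(0.0921·9/12)
= 87.4671 · e^0.069075 = 87.4671 × 1.071517 = S$93.72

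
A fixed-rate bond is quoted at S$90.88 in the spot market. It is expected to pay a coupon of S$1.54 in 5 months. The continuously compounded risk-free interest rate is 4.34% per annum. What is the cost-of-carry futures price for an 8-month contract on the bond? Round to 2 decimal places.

S$91.99

PV(coupons) I = 1.54·e^(−0.0434·5/12)
I = 1.5124
F = (S − I)·e^(rT) = (90.88 − 1.5124) · e^(0.0434·8/12)
= 89.3676 · e^0.028933 = 89.3676 × 1.029356 = S$91.99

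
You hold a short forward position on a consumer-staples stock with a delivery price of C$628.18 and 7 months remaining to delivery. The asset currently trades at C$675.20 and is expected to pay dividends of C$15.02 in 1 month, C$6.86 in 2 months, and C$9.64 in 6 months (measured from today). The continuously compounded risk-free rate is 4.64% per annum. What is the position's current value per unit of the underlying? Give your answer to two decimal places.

PV(remaining dividends) I = 15.02·e^(−0.0464·1/12) + 6.86·e^(−0.0464·2/12) + 9.64·e^(−0.0464·6/12) = 31.1881
Current forward F = (S − I)·e^(rT) = (675.20 − 31.1881)·e^(0.0464·7/12) = 644.0119 × 1.027436 = 661.6810
Value (long) = (F − K)·e^(−rT) = (661.6810 − 628.18) × 0.973296 = 32.6064
Short position value = −(long value) = -C$32.61

-C$32.61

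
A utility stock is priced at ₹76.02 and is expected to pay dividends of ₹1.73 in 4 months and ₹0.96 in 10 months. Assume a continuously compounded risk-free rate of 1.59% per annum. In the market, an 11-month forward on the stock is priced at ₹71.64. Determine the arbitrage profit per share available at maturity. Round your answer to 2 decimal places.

PV(dividends) I = 1.73·e^(−0.0159·4/12) + 0.96·e^(−0.0159·10/12) = 2.6682
Fair forward F* = (S − I)·e^(rT) = (76.02 − 2.6682)·e^0.014575 = 73.3518 × 1.014682 = 74.4288
Market ₹71.64 < fair 74.4288: forward underpriced → reverse cash-and-carry (short the stock, invest proceeds at r, pay the dividends, go long the forward).
Profit at T = |F_mkt − F*| = |71.64 − 74.4288| = ₹2.79 per share

₹2.79 per share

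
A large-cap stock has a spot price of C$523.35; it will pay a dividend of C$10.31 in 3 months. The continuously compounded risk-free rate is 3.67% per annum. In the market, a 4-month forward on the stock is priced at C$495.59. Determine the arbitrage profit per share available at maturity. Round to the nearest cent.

C$23.86 per share

PV(dividends) I = 10.31·e^(−0.0367·3/12) = 10.2158
Fair forward F* = (S − I)·e^(rT) = (523.35 − 10.2158)·e^0.012233 = 513.1342 × 1.012308 = 519.4499
Market C$495.59 < fair 519.4499: forward underpriced → reverse cash-and-carry (short the stock, invest proceeds at r, pay the dividends, go long the forward).
Profit at T = |F_mkt − F*| = |495.59 − 519.4499| = C$23.86 per share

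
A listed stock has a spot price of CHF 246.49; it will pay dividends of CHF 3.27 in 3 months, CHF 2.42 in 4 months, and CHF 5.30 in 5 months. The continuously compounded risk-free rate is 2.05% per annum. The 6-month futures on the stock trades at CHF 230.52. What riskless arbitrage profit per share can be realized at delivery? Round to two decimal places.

PV(dividends) I = 3.27·e^(−0.0205·3/12) + 2.42·e^(−0.0205·4/12) + 5.30·e^(−0.0205·5/12) = 10.9117
Fair futures F* = (S − I)·e^(rT) = (246.49 − 10.9117)·e^0.010250 = 235.5783 × 1.010303 = 238.0055
Market CHF 230.52 < fair 238.0055: forward underpriced → reverse cash-and-carry (short the stock, invest proceeds at r, pay the dividends, go long the forward).
Profit at T = |F_mkt − F*| = |230.52 − 238.0055| = CHF 7.49 per share

CHF 7.49 per share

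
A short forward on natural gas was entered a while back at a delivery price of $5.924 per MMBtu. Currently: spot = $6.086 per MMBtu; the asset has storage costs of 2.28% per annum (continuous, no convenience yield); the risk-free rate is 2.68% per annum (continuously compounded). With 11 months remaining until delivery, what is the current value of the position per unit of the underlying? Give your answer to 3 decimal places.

Current fair forward for the remaining 11 months: F = S·e^((r + u)·T), (r + u) = 0.0268 + 0.0228 = 0.0496
F = 6.086 · e^(0.0496 × 11/12) = 6.086 × 1.046516 = 6.3691
Value of long forward = (F − K)·e^(−rT) = (6.3691 − 5.924) · e^(−0.0268·11/12)
= 0.4451 × 0.975733 = 0.434
Short position value = −(long value) = -$0.434

-$0.434 per MMBtu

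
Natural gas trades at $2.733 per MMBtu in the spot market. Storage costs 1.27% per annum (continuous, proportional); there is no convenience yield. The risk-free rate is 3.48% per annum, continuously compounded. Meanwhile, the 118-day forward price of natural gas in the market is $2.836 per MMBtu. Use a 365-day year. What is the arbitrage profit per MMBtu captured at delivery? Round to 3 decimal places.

$0.061 per MMBtu

Fair forward: F* = S·e^(carry·T), with carry = (r + u) = 0.0348 + 0.0127 = 0.0475
F* = 2.733 · e^(0.0475 × 118/365) = 2.733 · e^0.015356 = 2.733 × 1.015475 = $2.7753
Market $2.836 > fair $2.7753: forward overpriced → cash-and-carry (buy spot, short the forward).
At maturity, profit = |F_mkt − F*| = |2.836 − 2.7753| = $0.061 per MMBtu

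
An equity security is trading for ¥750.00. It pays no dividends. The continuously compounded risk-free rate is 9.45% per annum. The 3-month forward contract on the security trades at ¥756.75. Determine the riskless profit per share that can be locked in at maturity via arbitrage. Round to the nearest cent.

¥11.18 per share

Fair forward: F* = S·e^(carry·T), with carry = r = 0.0945
F* = 750.00 · e^(0.0945 × 3/12) = 750.00 · e^0.023625 = 750.00 × 1.023906 = ¥767.9295
Market ¥756.75 < fair ¥767.9295: forward underpriced → reverse cash-and-carry (short spot, go long the forward).
At maturity, profit = |F_mkt − F*| = |756.75 − 767.9295| = ¥11.18 per share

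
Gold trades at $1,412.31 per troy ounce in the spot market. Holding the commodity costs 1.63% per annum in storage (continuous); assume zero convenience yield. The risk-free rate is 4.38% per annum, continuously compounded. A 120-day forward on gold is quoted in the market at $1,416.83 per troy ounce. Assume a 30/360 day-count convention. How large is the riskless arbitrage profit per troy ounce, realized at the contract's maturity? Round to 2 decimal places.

Fair forward: F* = S·e^(carry·T), with carry = (r + u) = 0.0438 + 0.0163 = 0.0601
F* = 1412.31 · e^(0.0601 × 120/360) = 1412.31 · e^0.02003333 = 1412.31 × 1.02023534 = $1440.8886
Market $1416.83 < fair $1440.8886: forward underpriced → reverse cash-and-carry (short spot, go long the forward).
At maturity, profit = |F_mkt − F*| = |1416.83 − 1440.8886| = $24.06 per troy ounce

$24.06 per troy ounce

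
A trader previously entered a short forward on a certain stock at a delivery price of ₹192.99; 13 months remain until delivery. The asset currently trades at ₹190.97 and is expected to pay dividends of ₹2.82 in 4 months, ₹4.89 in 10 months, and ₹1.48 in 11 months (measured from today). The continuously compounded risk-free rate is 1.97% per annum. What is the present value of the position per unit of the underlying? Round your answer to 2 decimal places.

₹7.01

PV(remaining dividends) I = 2.82·e^(−0.0197·4/12) + 4.89·e^(−0.0197·10/12) + 1.48·e^(−0.0197·11/12) = 9.0654
Current forward F = (S − I)·e^(rT) = (190.97 − 9.0654)·e^(0.0197·13/12) = 181.9046 × 1.021571 = 185.8285
Value (long) = (F − K)·e^(−rT) = (185.8285 − 192.99) × 0.978884 = -7.0103
Short position value = −(long value) = ₹7.01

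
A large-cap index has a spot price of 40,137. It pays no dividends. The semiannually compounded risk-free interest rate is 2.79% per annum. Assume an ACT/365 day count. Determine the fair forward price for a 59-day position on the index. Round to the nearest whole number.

40,317

F = S · (1+r/2)^(2T)
= 40137 × 1.004489
F = 40,317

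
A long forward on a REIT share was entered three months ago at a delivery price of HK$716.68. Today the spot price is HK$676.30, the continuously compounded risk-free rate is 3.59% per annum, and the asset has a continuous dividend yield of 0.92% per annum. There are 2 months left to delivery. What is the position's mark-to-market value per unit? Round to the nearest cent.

-HK$37.14

Current fair forward for the remaining 2 months: F = S·e^((r − q)·T), (r − q) = 0.0359 − 0.0092 = 0.0267
F = 676.30 · e^(0.0267 × 2/12) = 676.30 × 1.004460 = 679.3163
Value of long forward = (F − K)·e^(−rT) = (679.3163 − 716.68) · e^(−0.0359·2/12)
= -37.3637 × 0.994035 = -37.14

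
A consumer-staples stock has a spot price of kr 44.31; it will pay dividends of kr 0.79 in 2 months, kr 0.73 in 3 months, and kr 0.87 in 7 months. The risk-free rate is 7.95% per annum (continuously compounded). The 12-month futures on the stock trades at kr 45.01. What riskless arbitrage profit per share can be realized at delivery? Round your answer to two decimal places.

PV(dividends) I = 0.79·e^(−0.0795·2/12) + 0.73·e^(−0.0795·3/12) + 0.87·e^(−0.0795·7/12) = 2.3258
Fair futures F* = (S − I)·e^(rT) = (44.31 − 2.3258)·e^0.079500 = 41.9842 × 1.082746 = 45.4582
Market kr 45.01 < fair 45.4582: forward underpriced → reverse cash-and-carry (short the stock, invest proceeds at r, pay the dividends, go long the forward).
Profit at T = |F_mkt − F*| = |45.01 − 45.4582| = kr 0.45 per share

kr 0.45 per share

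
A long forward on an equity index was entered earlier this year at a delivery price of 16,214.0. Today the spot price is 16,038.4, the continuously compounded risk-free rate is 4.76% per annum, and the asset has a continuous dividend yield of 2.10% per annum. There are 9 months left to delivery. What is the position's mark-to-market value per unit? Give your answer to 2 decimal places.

Current fair forward for the remaining 9 months: F = S·e^((r − q)·T), (r − q) = 0.0476 − 0.0210 = 0.0266
F = 16038.4 · e^(0.0266 × 9/12) = 16038.4 × 1.02015033 = 16361.5791
Value of long forward = (F − K)·e^(−rT) = (16361.5791 − 16214.0) · e^(−0.0476·9/12)
= 147.5791 × 0.96492973 = 142.40

142.40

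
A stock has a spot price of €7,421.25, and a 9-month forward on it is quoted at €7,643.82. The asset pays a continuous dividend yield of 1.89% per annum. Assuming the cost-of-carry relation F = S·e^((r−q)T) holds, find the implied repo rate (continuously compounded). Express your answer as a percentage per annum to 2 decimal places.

5.83%

From F = S·e^((r−q)T): (r − q) = ln(F/S)/T
ln(7643.82/7421.25) = ln(1.029991) = 0.029550
(r − q) = 0.029550 / (9/12) = 0.039400
r = ln(F/S)/T + q = 0.039400 + 0.0189 = 0.058300
r = 5.83%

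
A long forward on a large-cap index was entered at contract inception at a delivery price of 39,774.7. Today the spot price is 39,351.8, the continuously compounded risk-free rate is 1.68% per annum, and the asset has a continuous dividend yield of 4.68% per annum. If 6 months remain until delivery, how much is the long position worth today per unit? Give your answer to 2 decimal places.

-1000.33

Current fair forward for the remaining 6 months: F = S·e^((r − q)·T), (r − q) = 0.0168 − 0.0468 = -0.0300
F = 39351.8 · e^(-0.0300 × 6/12) = 39351.8 × 0.98511194 = 38765.9280
Value of long forward = (F − K)·e^(−rT) = (38765.9280 − 39774.7) · e^(−0.0168·6/12)
= -1008.7720 × 0.99163518 = -1000.33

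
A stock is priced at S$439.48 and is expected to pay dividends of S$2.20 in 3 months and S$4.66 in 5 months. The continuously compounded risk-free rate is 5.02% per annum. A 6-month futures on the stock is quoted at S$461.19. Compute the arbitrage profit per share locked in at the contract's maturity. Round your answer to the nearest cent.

PV(dividends) I = 2.20·e^(−0.0502·3/12) + 4.66·e^(−0.0502·5/12) = 6.7361
Fair futures F* = (S − I)·e^(rT) = (439.48 − 6.7361)·e^0.025100 = 432.7439 × 1.025418 = 443.7434
Market S$461.19 > fair 443.7434: forward overpriced → cash-and-carry (borrow at r, buy the stock and collect the dividends, short the forward).
Profit at T = |F_mkt − F*| = |461.19 − 443.7434| = S$17.45 per share

S$17.45 per share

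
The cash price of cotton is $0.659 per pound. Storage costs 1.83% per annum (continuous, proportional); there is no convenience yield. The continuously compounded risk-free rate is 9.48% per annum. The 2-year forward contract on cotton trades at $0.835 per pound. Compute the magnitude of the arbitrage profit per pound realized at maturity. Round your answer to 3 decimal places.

$0.009 per pound

Fair forward: F* = S·e^(carry·T), with carry = (r + u) = 0.0948 + 0.0183 = 0.1131
F* = 0.659 · e^(0.1131 × 2) = 0.659 · e^0.226200 = 0.659 × 1.253826 = $0.8263
Market $0.835 > fair $0.8263: forward overpriced → cash-and-carry (buy spot, short the forward).
At maturity, profit = |F_mkt − F*| = |0.835 − 0.8263| = $0.009 per pound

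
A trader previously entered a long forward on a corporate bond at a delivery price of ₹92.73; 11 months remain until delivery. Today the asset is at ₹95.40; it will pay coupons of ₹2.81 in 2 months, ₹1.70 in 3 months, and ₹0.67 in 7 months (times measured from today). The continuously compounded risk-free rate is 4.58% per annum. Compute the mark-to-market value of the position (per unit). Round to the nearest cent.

PV(remaining coupons) I = 2.81·e^(−0.0458·2/12) + 1.70·e^(−0.0458·3/12) + 0.67·e^(−0.0458·7/12) = 5.1216
Current forward F = (S − I)·e^(rT) = (95.40 − 5.1216)·e^(0.0458·11/12) = 90.2784 × 1.042877 = 94.1493
Value (long) = (F − K)·e^(−rT) = (94.1493 − 92.73) × 0.958886 = 1.3609
Value = ₹1.36

₹1.36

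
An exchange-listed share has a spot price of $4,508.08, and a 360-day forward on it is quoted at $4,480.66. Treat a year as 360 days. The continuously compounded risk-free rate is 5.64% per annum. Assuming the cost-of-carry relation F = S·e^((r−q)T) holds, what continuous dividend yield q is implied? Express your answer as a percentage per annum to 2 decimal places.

From F = S·e^((r−q)T): (r − q) = ln(F/S)/T
ln(4480.66/4508.08) = ln(0.993918) = -0.006101
(r − q) = -0.006101 / (360/360) = -0.006101
q = r − ln(F/S)/T = 0.0564 + 0.006101 = 0.062501
q = 6.25%

6.25%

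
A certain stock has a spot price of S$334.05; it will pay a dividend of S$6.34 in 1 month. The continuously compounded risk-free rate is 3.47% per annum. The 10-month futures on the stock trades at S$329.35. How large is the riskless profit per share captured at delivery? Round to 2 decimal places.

S$7.99 per share

PV(dividends) I = 6.34·e^(−0.0347·1/12) = 6.3217
Fair futures F* = (S − I)·e^(rT) = (334.05 − 6.3217)·e^0.028917 = 327.7283 × 1.029339 = 337.3435
Market S$329.35 < fair 337.3435: forward underpriced → reverse cash-and-carry (short the stock, invest proceeds at r, pay the dividends, go long the forward).
Profit at T = |F_mkt − F*| = |329.35 − 337.3435| = S$7.99 per share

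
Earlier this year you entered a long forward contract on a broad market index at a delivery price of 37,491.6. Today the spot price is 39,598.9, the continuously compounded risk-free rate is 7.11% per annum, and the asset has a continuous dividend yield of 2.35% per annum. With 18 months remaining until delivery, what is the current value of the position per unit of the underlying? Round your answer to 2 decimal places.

Current fair forward for the remaining 18 months: F = S·e^((r − q)·T), (r − q) = 0.0711 − 0.0235 = 0.0476
F = 39598.9 · e^(0.0476 × 18/12) = 39598.9 × 1.07401074 = 42529.6439
Value of long forward = (F − K)·e^(−rT) = (42529.6439 − 37491.6) · e^(−0.0711·18/12)
= 5038.0439 × 0.89884021 = 4528.40

4528.40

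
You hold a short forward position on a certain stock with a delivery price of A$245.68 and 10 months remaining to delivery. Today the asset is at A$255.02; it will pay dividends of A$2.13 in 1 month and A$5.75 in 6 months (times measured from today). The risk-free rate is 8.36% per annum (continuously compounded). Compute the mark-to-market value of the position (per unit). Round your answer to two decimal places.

-A$18.24

PV(remaining dividends) I = 2.13·e^(−0.0836·1/12) + 5.75·e^(−0.0836·6/12) = 7.6298
Current forward F = (S − I)·e^(rT) = (255.02 − 7.6298)·e^(0.0836·10/12) = 247.3902 × 1.072151 = 265.2397
Value (long) = (F − K)·e^(−rT) = (265.2397 − 245.68) × 0.932705 = 18.2434
Short position value = −(long value) = -A$18.24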